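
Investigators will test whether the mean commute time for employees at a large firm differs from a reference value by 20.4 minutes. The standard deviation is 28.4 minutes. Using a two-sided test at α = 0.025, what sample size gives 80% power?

For a one-sample z-test, n = ((z_{α/2} + z_β)·σ/δ)².
z_{α/2} = 2.241 (two-sided α = 0.025); z_β = 0.842 (power 80% → β = 0.2).
n = (3.083 × 28.4 / 20.4)² = 18.42
Round up: n = 19.

19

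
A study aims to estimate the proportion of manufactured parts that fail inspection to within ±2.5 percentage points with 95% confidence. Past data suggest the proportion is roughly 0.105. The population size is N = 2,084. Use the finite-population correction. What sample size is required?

453

For a proportion with margin E = 0.025 at 95% confidence, z = 1.960.
n = p̂(1−p̂)(z/E)² = 0.105 × 0.895 × (1.960/0.025)² = 577.62 — call this n₀.
Finite-population correction with N = 2,084: n = n₀ / (1 + (n₀−1)/N) = 577.62 / 1.277 = 452.33
Round up: n = 453.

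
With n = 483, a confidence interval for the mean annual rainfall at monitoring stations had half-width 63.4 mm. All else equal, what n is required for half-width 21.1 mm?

n = 4361

Margin of error scales as 1/√n, so n₂ = n₁·(E₁/E₂)².
n₂ = 483 × (63.4/21.1)² = 483 × 9.028 = 4360.52
Round up: n₂ = 4361.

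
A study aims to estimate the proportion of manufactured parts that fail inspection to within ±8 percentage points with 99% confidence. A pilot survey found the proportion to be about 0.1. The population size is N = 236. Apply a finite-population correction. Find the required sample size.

For a proportion with margin E = 0.08 at 99% confidence, z = 2.576.
n = p̂(1−p̂)(z/E)² = 0.1 × 0.9 × (2.576/0.08)² = 93.32 — call this n₀.
Finite-population correction with N = 236: n = n₀ / (1 + (n₀−1)/N) = 93.32 / 1.391 = 67.09
Round up: n = 68.

n = 68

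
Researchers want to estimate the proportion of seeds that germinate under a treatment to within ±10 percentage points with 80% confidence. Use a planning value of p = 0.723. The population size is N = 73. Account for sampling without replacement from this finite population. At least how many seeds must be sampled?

23

For a proportion with margin E = 0.1 at 80% confidence, z = 1.282.
n = p̂(1−p̂)(z/E)² = 0.723 × 0.277 × (1.282/0.1)² = 32.92 — call this n₀.
Finite-population correction with N = 73: n = n₀ / (1 + (n₀−1)/N) = 32.92 / 1.437 = 22.91
Round up: n = 23.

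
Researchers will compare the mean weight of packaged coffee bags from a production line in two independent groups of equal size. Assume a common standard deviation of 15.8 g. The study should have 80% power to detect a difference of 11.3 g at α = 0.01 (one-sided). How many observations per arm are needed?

For two equal groups, n per group = 2·((z_α + z_β)·σ/δ)².
z_α = 2.326; z_β = 0.842 (power 80%).
n = 2 × (3.168 × 15.8 / 11.3)² = 2 × 19.62 = 39.24
Round up: n = 40 per group.

40 per group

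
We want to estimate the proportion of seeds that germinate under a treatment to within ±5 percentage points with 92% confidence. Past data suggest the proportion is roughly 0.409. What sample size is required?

297

For a proportion with margin E = 0.05 at 92% confidence, z = 1.751.
n = p̂(1−p̂)(z/E)² = 0.409 × 0.591 × (1.751/0.05)² = 296.44
Round up: n = 297.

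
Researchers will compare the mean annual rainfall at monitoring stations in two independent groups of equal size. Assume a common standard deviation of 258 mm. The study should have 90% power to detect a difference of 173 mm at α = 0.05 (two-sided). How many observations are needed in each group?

47 per group

For two equal groups, n per group = 2·((z_{α/2} + z_β)·σ/δ)².
z_{α/2} = 1.960; z_β = 1.282 (power 90%).
n = 2 × (3.242 × 258 / 173)² = 2 × 23.38 = 46.76
Round up: n = 47 per group.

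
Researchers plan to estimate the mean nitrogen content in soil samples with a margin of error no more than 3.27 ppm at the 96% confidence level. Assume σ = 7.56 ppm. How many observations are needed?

For a mean, the margin of error is E = z·σ/√n, so n = (zσ/E)².
At 96% confidence, z = 2.054.
n = (2.054 × 7.56 / 3.27)² = 22.55
Round up: n = 23.

23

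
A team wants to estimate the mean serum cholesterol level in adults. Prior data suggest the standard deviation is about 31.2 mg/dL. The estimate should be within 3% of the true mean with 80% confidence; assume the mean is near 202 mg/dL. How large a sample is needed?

For a mean, the margin of error is E = z·σ/√n, so n = (zσ/E)².
At 80% confidence, z = 1.282.
E = 3% of 202 = 6.06 mg/dL.
n = (1.282 × 31.2 / 6.06)² = 43.57
Round up: n = 44.

44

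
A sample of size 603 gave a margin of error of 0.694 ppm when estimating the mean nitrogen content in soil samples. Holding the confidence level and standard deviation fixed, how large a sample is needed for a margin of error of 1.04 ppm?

269

Margin of error scales as 1/√n, so n₂ = n₁·(E₁/E₂)².
n₂ = 603 × (0.694/1.04)² = 603 × 0.4453 = 268.52
Round up: n₂ = 269.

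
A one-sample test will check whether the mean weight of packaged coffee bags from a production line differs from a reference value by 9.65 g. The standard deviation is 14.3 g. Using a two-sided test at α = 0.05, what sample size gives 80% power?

For a one-sample z-test, n = ((z_{α/2} + z_β)·σ/δ)².
z_{α/2} = 1.960 (two-sided α = 0.05); z_β = 0.842 (power 80% → β = 0.2).
n = (2.802 × 14.3 / 9.65)² = 17.24
Round up: n = 18.

n = 18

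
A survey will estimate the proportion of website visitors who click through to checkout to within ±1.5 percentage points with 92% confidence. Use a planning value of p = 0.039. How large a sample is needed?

For a proportion with margin E = 0.015 at 92% confidence, z = 1.751.
n = p̂(1−p̂)(z/E)² = 0.039 × 0.961 × (1.751/0.015)² = 510.71
Round up: n = 511.

511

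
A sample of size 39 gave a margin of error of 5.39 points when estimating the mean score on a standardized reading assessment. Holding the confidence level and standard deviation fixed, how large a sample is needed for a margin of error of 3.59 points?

n = 88

Margin of error scales as 1/√n, so n₂ = n₁·(E₁/E₂)².
n₂ = 39 × (5.39/3.59)² = 39 × 2.254 = 87.91
Round up: n₂ = 88.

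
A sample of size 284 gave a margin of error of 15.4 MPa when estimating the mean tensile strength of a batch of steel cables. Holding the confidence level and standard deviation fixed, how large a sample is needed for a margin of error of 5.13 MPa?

2560

Margin of error scales as 1/√n, so n₂ = n₁·(E₁/E₂)².
n₂ = 284 × (15.4/5.13)² = 284 × 9.012 = 2559.41
Round up: n₂ = 2560.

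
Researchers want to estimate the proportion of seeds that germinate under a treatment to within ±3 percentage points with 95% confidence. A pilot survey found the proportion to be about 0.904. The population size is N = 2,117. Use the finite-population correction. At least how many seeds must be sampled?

For a proportion with margin E = 0.03 at 95% confidence, z = 1.960.
n = p̂(1−p̂)(z/E)² = 0.904 × 0.096 × (1.960/0.03)² = 370.43 — call this n₀.
Finite-population correction with N = 2,117: n = n₀ / (1 + (n₀−1)/N) = 370.43 / 1.175 = 315.26
Round up: n = 316.

n = 316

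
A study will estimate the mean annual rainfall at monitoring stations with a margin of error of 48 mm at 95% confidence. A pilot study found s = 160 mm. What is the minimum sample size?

For a mean, the margin of error is E = z·σ/√n, so n = (zσ/E)².
At 95% confidence, z = 1.960.
n = (1.960 × 160 / 48)² = 42.68
Round up: n = 43.

n = 43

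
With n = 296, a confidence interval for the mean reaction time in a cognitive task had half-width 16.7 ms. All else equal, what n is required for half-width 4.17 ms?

Margin of error scales as 1/√n, so n₂ = n₁·(E₁/E₂)².
n₂ = 296 × (16.7/4.17)² = 296 × 16.04 = 4747.84
Round up: n₂ = 4748.

n = 4748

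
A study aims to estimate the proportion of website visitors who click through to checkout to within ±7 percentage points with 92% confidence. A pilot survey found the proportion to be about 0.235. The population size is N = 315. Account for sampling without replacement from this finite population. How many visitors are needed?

For a proportion with margin E = 0.07 at 92% confidence, z = 1.751.
n = p̂(1−p̂)(z/E)² = 0.235 × 0.765 × (1.751/0.07)² = 112.49 — call this n₀.
Finite-population correction with N = 315: n = n₀ / (1 + (n₀−1)/N) = 112.49 / 1.354 = 83.08
Round up: n = 84.

84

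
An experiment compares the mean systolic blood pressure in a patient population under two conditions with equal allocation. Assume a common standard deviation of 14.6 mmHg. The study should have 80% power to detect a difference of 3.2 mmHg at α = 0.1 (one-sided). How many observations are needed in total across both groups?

376 total

For two equal groups, n per group = 2·((z_α + z_β)·σ/δ)².
z_α = 1.282; z_β = 0.842 (power 80%).
n = 2 × (2.124 × 14.6 / 3.2)² = 2 × 93.91 = 187.82
Round up: n = 188 per group.
Total across both groups: 2 × 188 = 376.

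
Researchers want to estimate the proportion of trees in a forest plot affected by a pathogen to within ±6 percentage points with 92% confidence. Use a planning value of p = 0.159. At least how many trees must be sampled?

For a proportion with margin E = 0.06 at 92% confidence, z = 1.751.
n = p̂(1−p̂)(z/E)² = 0.159 × 0.841 × (1.751/0.06)² = 113.88
Round up: n = 114.

114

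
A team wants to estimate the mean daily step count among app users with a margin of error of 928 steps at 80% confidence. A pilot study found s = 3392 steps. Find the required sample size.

For a mean, the margin of error is E = z·σ/√n, so n = (zσ/E)².
At 80% confidence, z = 1.282.
n = (1.282 × 3392 / 928)² = 21.96
Round up: n = 22.

22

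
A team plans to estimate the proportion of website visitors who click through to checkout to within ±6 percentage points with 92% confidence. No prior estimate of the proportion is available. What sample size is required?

For a proportion with margin E = 0.06 at 92% confidence, z = 1.751.
With no prior estimate, use p = 0.5, which maximizes p(1−p) at 0.25.
n = 0.25 × (z/E)² = 0.25 × (1.751/0.06)² = 212.92
Round up: n = 213.

n = 213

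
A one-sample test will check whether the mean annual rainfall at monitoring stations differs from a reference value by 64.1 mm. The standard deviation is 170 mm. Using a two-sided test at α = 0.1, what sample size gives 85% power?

For a one-sample z-test, n = ((z_{α/2} + z_β)·σ/δ)².
z_{α/2} = 1.645 (two-sided α = 0.1); z_β = 1.036 (power 85% → β = 0.15).
n = (2.681 × 170 / 64.1)² = 50.56
Round up: n = 51.

51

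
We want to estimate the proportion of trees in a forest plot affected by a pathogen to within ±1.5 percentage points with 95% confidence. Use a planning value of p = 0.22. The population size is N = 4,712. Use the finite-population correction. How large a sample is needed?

n = 1807

For a proportion with margin E = 0.015 at 95% confidence, z = 1.960.
n = p̂(1−p̂)(z/E)² = 0.22 × 0.78 × (1.960/0.015)² = 2929.86 — call this n₀.
Finite-population correction with N = 4,712: n = n₀ / (1 + (n₀−1)/N) = 2929.86 / 1.622 = 1806.33
Round up: n = 1807.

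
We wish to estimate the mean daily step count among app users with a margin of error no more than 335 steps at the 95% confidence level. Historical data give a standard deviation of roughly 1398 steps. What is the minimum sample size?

For a mean, the margin of error is E = z·σ/√n, so n = (zσ/E)².
At 95% confidence, z = 1.960.
n = (1.960 × 1398 / 335)² = 66.90
Round up: n = 67.

n = 67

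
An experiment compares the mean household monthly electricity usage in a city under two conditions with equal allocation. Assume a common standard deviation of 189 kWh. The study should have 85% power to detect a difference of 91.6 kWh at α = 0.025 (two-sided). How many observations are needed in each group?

92 per group

For two equal groups, n per group = 2·((z_{α/2} + z_β)·σ/δ)².
z_{α/2} = 2.241; z_β = 1.036 (power 85%).
n = 2 × (3.277 × 189 / 91.6)² = 2 × 45.72 = 91.44
Round up: n = 92 per group.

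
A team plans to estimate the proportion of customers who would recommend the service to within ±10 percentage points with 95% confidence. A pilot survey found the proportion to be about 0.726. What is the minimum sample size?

n = 77

For a proportion with margin E = 0.1 at 95% confidence, z = 1.960.
n = p̂(1−p̂)(z/E)² = 0.726 × 0.274 × (1.960/0.1)² = 76.42
Round up: n = 77.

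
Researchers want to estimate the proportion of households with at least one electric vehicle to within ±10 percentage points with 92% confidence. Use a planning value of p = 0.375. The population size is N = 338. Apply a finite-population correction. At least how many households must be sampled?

For a proportion with margin E = 0.1 at 92% confidence, z = 1.751.
n = p̂(1−p̂)(z/E)² = 0.375 × 0.625 × (1.751/0.1)² = 71.86 — call this n₀.
Finite-population correction with N = 338: n = n₀ / (1 + (n₀−1)/N) = 71.86 / 1.21 = 59.39
Round up: n = 60.

60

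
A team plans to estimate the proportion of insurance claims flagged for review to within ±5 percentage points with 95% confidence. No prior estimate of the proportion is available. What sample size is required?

n = 385

For a proportion with margin E = 0.05 at 95% confidence, z = 1.960.
With no prior estimate, use p = 0.5, which maximizes p(1−p) at 0.25.
n = 0.25 × (z/E)² = 0.25 × (1.960/0.05)² = 384.16
Round up: n = 385.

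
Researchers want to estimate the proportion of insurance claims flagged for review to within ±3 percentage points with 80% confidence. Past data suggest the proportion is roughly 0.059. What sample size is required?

For a proportion with margin E = 0.03 at 80% confidence, z = 1.282.
n = p̂(1−p̂)(z/E)² = 0.059 × 0.941 × (1.282/0.03)² = 101.39
Round up: n = 102.

n = 102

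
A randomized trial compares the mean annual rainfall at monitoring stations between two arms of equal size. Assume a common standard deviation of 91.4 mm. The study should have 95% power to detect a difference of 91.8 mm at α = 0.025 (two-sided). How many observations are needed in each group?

30 per group

For two equal groups, n per group = 2·((z_{α/2} + z_β)·σ/δ)².
z_{α/2} = 2.241; z_β = 1.645 (power 95%).
n = 2 × (3.886 × 91.4 / 91.8)² = 2 × 14.97 = 29.94
Round up: n = 30 per group.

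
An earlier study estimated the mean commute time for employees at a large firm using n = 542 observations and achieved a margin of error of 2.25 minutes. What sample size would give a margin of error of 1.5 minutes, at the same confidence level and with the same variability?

1220

Margin of error scales as 1/√n, so n₂ = n₁·(E₁/E₂)².
n₂ = 542 × (2.25/1.5)² = 542 × 2.25 = 1219.50
Round up: n₂ = 1220.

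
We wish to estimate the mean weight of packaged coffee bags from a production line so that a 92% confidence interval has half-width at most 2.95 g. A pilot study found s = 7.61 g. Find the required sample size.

For a mean, the margin of error is E = z·σ/√n, so n = (zσ/E)².
At 92% confidence, z = 1.751.
n = (1.751 × 7.61 / 2.95)² = 20.40
Round up: n = 21.

n = 21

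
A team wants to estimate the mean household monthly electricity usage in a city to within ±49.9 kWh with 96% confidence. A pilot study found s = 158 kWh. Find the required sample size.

For a mean, the margin of error is E = z·σ/√n, so n = (zσ/E)².
At 96% confidence, z = 2.054.
n = (2.054 × 158 / 49.9)² = 42.30
Round up: n = 43.

43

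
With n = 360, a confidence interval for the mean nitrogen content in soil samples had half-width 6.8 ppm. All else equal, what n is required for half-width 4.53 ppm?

Margin of error scales as 1/√n, so n₂ = n₁·(E₁/E₂)².
n₂ = 360 × (6.8/4.53)² = 360 × 2.253 = 811.08
Round up: n₂ = 812.

n = 812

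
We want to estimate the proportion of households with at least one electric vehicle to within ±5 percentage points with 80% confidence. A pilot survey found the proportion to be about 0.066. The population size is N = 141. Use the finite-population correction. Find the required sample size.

n = 32

For a proportion with margin E = 0.05 at 80% confidence, z = 1.282.
n = p̂(1−p̂)(z/E)² = 0.066 × 0.934 × (1.282/0.05)² = 40.53 — call this n₀.
Finite-population correction with N = 141: n = n₀ / (1 + (n₀−1)/N) = 40.53 / 1.28 = 31.66
Round up: n = 32.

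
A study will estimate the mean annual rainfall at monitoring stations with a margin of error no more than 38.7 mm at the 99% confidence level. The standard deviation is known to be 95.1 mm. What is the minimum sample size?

41

For a mean, the margin of error is E = z·σ/√n, so n = (zσ/E)².
At 99% confidence, z = 2.576.
n = (2.576 × 95.1 / 38.7)² = 40.07
Round up: n = 41.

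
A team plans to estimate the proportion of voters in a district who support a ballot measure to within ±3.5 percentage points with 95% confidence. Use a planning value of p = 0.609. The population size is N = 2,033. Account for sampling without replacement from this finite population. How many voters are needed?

For a proportion with margin E = 0.035 at 95% confidence, z = 1.960.
n = p̂(1−p̂)(z/E)² = 0.609 × 0.391 × (1.960/0.035)² = 746.74 — call this n₀.
Finite-population correction with N = 2,033: n = n₀ / (1 + (n₀−1)/N) = 746.74 / 1.367 = 546.26
Round up: n = 547.

547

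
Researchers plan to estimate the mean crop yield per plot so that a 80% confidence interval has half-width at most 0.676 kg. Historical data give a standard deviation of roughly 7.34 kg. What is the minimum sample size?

194

For a mean, the margin of error is E = z·σ/√n, so n = (zσ/E)².
At 80% confidence, z = 1.282.
n = (1.282 × 7.34 / 0.676)² = 193.76
Round up: n = 194.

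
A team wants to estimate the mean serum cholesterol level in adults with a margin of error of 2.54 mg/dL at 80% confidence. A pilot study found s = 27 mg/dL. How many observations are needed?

For a mean, the margin of error is E = z·σ/√n, so n = (zσ/E)².
At 80% confidence, z = 1.282.
n = (1.282 × 27 / 2.54)² = 185.71
Round up: n = 186.

186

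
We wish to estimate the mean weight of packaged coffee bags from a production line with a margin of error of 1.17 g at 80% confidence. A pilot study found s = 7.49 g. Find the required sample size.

68

For a mean, the margin of error is E = z·σ/√n, so n = (zσ/E)².
At 80% confidence, z = 1.282.
n = (1.282 × 7.49 / 1.17)² = 67.35
Round up: n = 68.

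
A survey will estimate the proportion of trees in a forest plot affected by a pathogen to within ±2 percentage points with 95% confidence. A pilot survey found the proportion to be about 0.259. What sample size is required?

n = 1844

For a proportion with margin E = 0.02 at 95% confidence, z = 1.960.
n = p̂(1−p̂)(z/E)² = 0.259 × 0.741 × (1.960/0.02)² = 1843.19
Round up: n = 1844.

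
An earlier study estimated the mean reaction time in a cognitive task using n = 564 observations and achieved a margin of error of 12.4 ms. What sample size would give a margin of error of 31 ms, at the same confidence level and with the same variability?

Margin of error scales as 1/√n, so n₂ = n₁·(E₁/E₂)².
n₂ = 564 × (12.4/31)² = 564 × 0.16 = 90.24
Round up: n₂ = 91.

91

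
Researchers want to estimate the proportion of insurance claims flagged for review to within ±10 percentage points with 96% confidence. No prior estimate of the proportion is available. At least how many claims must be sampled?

For a proportion with margin E = 0.1 at 96% confidence, z = 2.054.
With no prior estimate, use p = 0.5, which maximizes p(1−p) at 0.25.
n = 0.25 × (z/E)² = 0.25 × (2.054/0.1)² = 105.47
Round up: n = 106.

n = 106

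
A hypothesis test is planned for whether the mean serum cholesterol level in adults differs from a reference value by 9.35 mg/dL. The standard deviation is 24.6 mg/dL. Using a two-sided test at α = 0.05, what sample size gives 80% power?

55

For a one-sample z-test, n = ((z_{α/2} + z_β)·σ/δ)².
z_{α/2} = 1.960 (two-sided α = 0.05); z_β = 0.842 (power 80% → β = 0.2).
n = (2.802 × 24.6 / 9.35)² = 54.35
Round up: n = 55.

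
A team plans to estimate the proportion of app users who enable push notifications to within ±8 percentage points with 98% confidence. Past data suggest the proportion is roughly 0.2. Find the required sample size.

For a proportion with margin E = 0.08 at 98% confidence, z = 2.326.
n = p̂(1−p̂)(z/E)² = 0.2 × 0.8 × (2.326/0.08)² = 135.26
Round up: n = 136.

136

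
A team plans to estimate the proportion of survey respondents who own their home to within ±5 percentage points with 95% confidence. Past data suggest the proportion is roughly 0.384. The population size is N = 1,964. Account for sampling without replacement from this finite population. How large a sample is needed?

307

For a proportion with margin E = 0.05 at 95% confidence, z = 1.960.
n = p̂(1−p̂)(z/E)² = 0.384 × 0.616 × (1.960/0.05)² = 363.48 — call this n₀.
Finite-population correction with N = 1,964: n = n₀ / (1 + (n₀−1)/N) = 363.48 / 1.185 = 306.73
Round up: n = 307.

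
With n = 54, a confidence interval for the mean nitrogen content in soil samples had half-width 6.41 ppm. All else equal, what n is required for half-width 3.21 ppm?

Margin of error scales as 1/√n, so n₂ = n₁·(E₁/E₂)².
n₂ = 54 × (6.41/3.21)² = 54 × 3.988 = 215.35
Round up: n₂ = 216.

n = 216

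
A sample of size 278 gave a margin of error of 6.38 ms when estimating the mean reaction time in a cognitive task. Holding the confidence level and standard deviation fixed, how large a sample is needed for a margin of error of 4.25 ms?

Margin of error scales as 1/√n, so n₂ = n₁·(E₁/E₂)².
n₂ = 278 × (6.38/4.25)² = 278 × 2.254 = 626.61
Round up: n₂ = 627.

627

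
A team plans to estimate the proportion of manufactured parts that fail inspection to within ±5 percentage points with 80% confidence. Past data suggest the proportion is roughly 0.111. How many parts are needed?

n = 65

For a proportion with margin E = 0.05 at 80% confidence, z = 1.282.
n = p̂(1−p̂)(z/E)² = 0.111 × 0.889 × (1.282/0.05)² = 64.87
Round up: n = 65.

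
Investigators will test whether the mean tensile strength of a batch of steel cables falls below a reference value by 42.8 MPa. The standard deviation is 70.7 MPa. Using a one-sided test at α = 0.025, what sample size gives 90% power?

29

For a one-sample z-test, n = ((z_α + z_β)·σ/δ)².
z_α = 1.960 (one-sided α = 0.025); z_β = 1.282 (power 90% → β = 0.1).
n = (3.242 × 70.7 / 42.8)² = 28.68
Round up: n = 29.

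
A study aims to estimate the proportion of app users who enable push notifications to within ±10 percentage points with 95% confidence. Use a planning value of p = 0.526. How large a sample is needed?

96

For a proportion with margin E = 0.1 at 95% confidence, z = 1.960.
n = p̂(1−p̂)(z/E)² = 0.526 × 0.474 × (1.960/0.1)² = 95.78
Round up: n = 96.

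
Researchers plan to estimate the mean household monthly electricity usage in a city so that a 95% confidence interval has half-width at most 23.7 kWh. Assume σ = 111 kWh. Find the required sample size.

For a mean, the margin of error is E = z·σ/√n, so n = (zσ/E)².
At 95% confidence, z = 1.960.
n = (1.960 × 111 / 23.7)² = 84.27
Round up: n = 85.

n = 85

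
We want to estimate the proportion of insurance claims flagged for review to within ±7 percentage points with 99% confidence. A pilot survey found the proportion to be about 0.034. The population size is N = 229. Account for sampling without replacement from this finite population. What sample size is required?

For a proportion with margin E = 0.07 at 99% confidence, z = 2.576.
n = p̂(1−p̂)(z/E)² = 0.034 × 0.966 × (2.576/0.07)² = 44.48 — call this n₀.
Finite-population correction with N = 229: n = n₀ / (1 + (n₀−1)/N) = 44.48 / 1.19 = 37.38
Round up: n = 38.

38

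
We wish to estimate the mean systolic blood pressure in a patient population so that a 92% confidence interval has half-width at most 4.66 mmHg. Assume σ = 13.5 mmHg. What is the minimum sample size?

n = 26

For a mean, the margin of error is E = z·σ/√n, so n = (zσ/E)².
At 92% confidence, z = 1.751.
n = (1.751 × 13.5 / 4.66)² = 25.73
Round up: n = 26.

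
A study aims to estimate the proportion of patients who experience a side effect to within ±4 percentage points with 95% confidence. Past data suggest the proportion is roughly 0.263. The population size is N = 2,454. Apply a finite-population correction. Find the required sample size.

For a proportion with margin E = 0.04 at 95% confidence, z = 1.960.
n = p̂(1−p̂)(z/E)² = 0.263 × 0.737 × (1.960/0.04)² = 465.39 — call this n₀.
Finite-population correction with N = 2,454: n = n₀ / (1 + (n₀−1)/N) = 465.39 / 1.189 = 391.41
Round up: n = 392.

n = 392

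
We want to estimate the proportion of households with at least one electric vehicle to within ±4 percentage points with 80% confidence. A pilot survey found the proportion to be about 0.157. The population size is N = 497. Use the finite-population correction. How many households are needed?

For a proportion with margin E = 0.04 at 80% confidence, z = 1.282.
n = p̂(1−p̂)(z/E)² = 0.157 × 0.843 × (1.282/0.04)² = 135.95 — call this n₀.
Finite-population correction with N = 497: n = n₀ / (1 + (n₀−1)/N) = 135.95 / 1.272 = 106.88
Round up: n = 107.

107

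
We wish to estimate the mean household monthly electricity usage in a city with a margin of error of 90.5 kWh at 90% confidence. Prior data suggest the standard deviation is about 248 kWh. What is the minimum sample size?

n = 21

For a mean, the margin of error is E = z·σ/√n, so n = (zσ/E)².
At 90% confidence, z = 1.645.
n = (1.645 × 248 / 90.5)² = 20.32
Round up: n = 21.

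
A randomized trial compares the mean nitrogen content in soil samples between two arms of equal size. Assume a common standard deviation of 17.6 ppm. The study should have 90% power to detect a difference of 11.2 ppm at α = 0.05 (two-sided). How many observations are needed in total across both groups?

For two equal groups, n per group = 2·((z_{α/2} + z_β)·σ/δ)².
z_{α/2} = 1.960; z_β = 1.282 (power 90%).
n = 2 × (3.242 × 17.6 / 11.2)² = 2 × 25.95 = 51.90
Round up: n = 52 per group.
Total across both groups: 2 × 52 = 104.

104 total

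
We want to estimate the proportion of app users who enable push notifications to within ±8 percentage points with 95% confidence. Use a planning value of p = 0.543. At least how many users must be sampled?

149

For a proportion with margin E = 0.08 at 95% confidence, z = 1.960.
n = p̂(1−p̂)(z/E)² = 0.543 × 0.457 × (1.960/0.08)² = 148.95
Round up: n = 149.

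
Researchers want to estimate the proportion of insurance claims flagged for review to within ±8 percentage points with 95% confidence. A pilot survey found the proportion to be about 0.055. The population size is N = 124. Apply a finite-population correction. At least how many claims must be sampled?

26

For a proportion with margin E = 0.08 at 95% confidence, z = 1.960.
n = p̂(1−p̂)(z/E)² = 0.055 × 0.945 × (1.960/0.08)² = 31.20 — call this n₀.
Finite-population correction with N = 124: n = n₀ / (1 + (n₀−1)/N) = 31.20 / 1.244 = 25.08
Round up: n = 26.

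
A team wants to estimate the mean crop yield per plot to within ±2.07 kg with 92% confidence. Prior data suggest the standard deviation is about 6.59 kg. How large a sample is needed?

For a mean, the margin of error is E = z·σ/√n, so n = (zσ/E)².
At 92% confidence, z = 1.751.
n = (1.751 × 6.59 / 2.07)² = 31.07
Round up: n = 32.

n = 32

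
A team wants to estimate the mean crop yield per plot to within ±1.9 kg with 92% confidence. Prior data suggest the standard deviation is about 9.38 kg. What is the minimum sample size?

For a mean, the margin of error is E = z·σ/√n, so n = (zσ/E)².
At 92% confidence, z = 1.751.
n = (1.751 × 9.38 / 1.9)² = 74.73
Round up: n = 75.

n = 75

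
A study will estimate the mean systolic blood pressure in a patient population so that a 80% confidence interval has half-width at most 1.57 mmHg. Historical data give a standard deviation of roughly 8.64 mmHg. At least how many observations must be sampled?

n = 50

For a mean, the margin of error is E = z·σ/√n, so n = (zσ/E)².
At 80% confidence, z = 1.282.
n = (1.282 × 8.64 / 1.57)² = 49.77
Round up: n = 50.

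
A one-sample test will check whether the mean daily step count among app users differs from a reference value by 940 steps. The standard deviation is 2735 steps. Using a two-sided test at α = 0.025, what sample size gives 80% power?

81

For a one-sample z-test, n = ((z_{α/2} + z_β)·σ/δ)².
z_{α/2} = 2.241 (two-sided α = 0.025); z_β = 0.842 (power 80% → β = 0.2).
n = (3.083 × 2735 / 940)² = 80.46
Round up: n = 81.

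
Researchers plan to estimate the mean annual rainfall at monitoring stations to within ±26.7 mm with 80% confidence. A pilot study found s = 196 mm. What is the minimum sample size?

n = 89

For a mean, the margin of error is E = z·σ/√n, so n = (zσ/E)².
At 80% confidence, z = 1.282.
n = (1.282 × 196 / 26.7)² = 88.57
Round up: n = 89.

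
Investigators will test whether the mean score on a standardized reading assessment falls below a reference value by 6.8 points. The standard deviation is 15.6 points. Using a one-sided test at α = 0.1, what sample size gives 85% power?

29

For a one-sample z-test, n = ((z_α + z_β)·σ/δ)².
z_α = 1.282 (one-sided α = 0.1); z_β = 1.036 (power 85% → β = 0.15).
n = (2.318 × 15.6 / 6.8)² = 28.28
Round up: n = 29.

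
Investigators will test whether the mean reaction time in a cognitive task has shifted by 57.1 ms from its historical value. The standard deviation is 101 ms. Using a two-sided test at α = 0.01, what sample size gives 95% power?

For a one-sample z-test, n = ((z_{α/2} + z_β)·σ/δ)².
z_{α/2} = 2.576 (two-sided α = 0.01); z_β = 1.645 (power 95% → β = 0.05).
n = (4.221 × 101 / 57.1)² = 55.74
Round up: n = 56.

56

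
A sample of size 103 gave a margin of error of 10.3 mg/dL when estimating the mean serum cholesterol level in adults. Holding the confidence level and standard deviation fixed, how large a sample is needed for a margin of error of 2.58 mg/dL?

Margin of error scales as 1/√n, so n₂ = n₁·(E₁/E₂)².
n₂ = 103 × (10.3/2.58)² = 103 × 15.94 = 1641.82
Round up: n₂ = 1642.

1642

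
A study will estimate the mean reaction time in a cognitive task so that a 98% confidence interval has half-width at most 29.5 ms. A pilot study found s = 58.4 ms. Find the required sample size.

n = 22

For a mean, the margin of error is E = z·σ/√n, so n = (zσ/E)².
At 98% confidence, z = 2.326.
n = (2.326 × 58.4 / 29.5)² = 21.20
Round up: n = 22.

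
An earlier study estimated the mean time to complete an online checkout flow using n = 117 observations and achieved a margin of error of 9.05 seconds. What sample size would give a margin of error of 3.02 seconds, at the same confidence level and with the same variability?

Margin of error scales as 1/√n, so n₂ = n₁·(E₁/E₂)².
n₂ = 117 × (9.05/3.02)² = 117 × 8.98 = 1050.66
Round up: n₂ = 1051.

1051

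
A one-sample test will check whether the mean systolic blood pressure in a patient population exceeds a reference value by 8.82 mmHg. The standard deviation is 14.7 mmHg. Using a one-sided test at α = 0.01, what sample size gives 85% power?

32

For a one-sample z-test, n = ((z_α + z_β)·σ/δ)².
z_α = 2.326 (one-sided α = 0.01); z_β = 1.036 (power 85% → β = 0.15).
n = (3.362 × 14.7 / 8.82)² = 31.40
Round up: n = 32.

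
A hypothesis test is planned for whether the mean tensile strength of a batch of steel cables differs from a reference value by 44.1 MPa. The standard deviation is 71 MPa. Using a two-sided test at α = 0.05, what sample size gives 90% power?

28

For a one-sample z-test, n = ((z_{α/2} + z_β)·σ/δ)².
z_{α/2} = 1.960 (two-sided α = 0.05); z_β = 1.282 (power 90% → β = 0.1).
n = (3.242 × 71 / 44.1)² = 27.24
Round up: n = 28.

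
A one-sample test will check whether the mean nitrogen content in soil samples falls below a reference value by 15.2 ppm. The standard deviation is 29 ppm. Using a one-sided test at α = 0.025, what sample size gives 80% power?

29

For a one-sample z-test, n = ((z_α + z_β)·σ/δ)².
z_α = 1.960 (one-sided α = 0.025); z_β = 0.842 (power 80% → β = 0.2).
n = (2.802 × 29 / 15.2)² = 28.58
Round up: n = 29.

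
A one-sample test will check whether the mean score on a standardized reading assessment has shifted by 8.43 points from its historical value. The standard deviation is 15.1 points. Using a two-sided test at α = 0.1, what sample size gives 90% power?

For a one-sample z-test, n = ((z_{α/2} + z_β)·σ/δ)².
z_{α/2} = 1.645 (two-sided α = 0.1); z_β = 1.282 (power 90% → β = 0.1).
n = (2.927 × 15.1 / 8.43)² = 27.49
Round up: n = 28.

n = 28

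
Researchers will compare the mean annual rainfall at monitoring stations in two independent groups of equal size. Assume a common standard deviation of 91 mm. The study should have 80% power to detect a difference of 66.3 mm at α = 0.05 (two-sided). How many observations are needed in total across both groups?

For two equal groups, n per group = 2·((z_{α/2} + z_β)·σ/δ)².
z_{α/2} = 1.960; z_β = 0.842 (power 80%).
n = 2 × (2.802 × 91 / 66.3)² = 2 × 14.79 = 29.58
Round up: n = 30 per group.
Total across both groups: 2 × 30 = 60.

60 total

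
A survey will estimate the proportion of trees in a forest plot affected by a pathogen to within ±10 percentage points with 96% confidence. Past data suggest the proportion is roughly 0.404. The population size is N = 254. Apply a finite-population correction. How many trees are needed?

n = 73

For a proportion with margin E = 0.1 at 96% confidence, z = 2.054.
n = p̂(1−p̂)(z/E)² = 0.404 × 0.596 × (2.054/0.1)² = 101.58 — call this n₀.
Finite-population correction with N = 254: n = n₀ / (1 + (n₀−1)/N) = 101.58 / 1.396 = 72.77
Round up: n = 73.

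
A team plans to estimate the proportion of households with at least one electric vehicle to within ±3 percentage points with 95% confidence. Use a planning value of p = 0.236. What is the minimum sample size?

770

For a proportion with margin E = 0.03 at 95% confidence, z = 1.960.
n = p̂(1−p̂)(z/E)² = 0.236 × 0.764 × (1.960/0.03)² = 769.62
Round up: n = 770.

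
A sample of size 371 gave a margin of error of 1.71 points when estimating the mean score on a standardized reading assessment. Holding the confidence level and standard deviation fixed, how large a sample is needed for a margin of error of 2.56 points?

Margin of error scales as 1/√n, so n₂ = n₁·(E₁/E₂)².
n₂ = 371 × (1.71/2.56)² = 371 × 0.4462 = 165.54
Round up: n₂ = 166.

166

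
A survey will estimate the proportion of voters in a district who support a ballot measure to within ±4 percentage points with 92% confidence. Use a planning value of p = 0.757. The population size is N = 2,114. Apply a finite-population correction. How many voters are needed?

n = 303

For a proportion with margin E = 0.04 at 92% confidence, z = 1.751.
n = p̂(1−p̂)(z/E)² = 0.757 × 0.243 × (1.751/0.04)² = 352.50 — call this n₀.
Finite-population correction with N = 2,114: n = n₀ / (1 + (n₀−1)/N) = 352.50 / 1.166 = 302.32
Round up: n = 303.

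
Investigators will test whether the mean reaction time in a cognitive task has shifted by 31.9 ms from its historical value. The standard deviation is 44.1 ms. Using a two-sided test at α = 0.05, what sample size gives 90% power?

For a one-sample z-test, n = ((z_{α/2} + z_β)·σ/δ)².
z_{α/2} = 1.960 (two-sided α = 0.05); z_β = 1.282 (power 90% → β = 0.1).
n = (3.242 × 44.1 / 31.9)² = 20.09
Round up: n = 21.

n = 21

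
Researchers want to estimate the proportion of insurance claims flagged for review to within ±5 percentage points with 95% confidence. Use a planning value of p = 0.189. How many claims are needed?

For a proportion with margin E = 0.05 at 95% confidence, z = 1.960.
n = p̂(1−p̂)(z/E)² = 0.189 × 0.811 × (1.960/0.05)² = 235.53
Round up: n = 236.

236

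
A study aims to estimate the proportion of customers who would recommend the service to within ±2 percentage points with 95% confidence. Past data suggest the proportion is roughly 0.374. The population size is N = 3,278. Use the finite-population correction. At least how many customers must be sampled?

1334

For a proportion with margin E = 0.02 at 95% confidence, z = 1.960.
n = p̂(1−p̂)(z/E)² = 0.374 × 0.626 × (1.960/0.02)² = 2248.53 — call this n₀.
Finite-population correction with N = 3,278: n = n₀ / (1 + (n₀−1)/N) = 2248.53 / 1.686 = 1333.65
Round up: n = 1334.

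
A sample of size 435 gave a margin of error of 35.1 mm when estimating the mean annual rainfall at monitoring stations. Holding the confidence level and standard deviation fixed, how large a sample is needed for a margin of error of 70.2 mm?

n = 109

Margin of error scales as 1/√n, so n₂ = n₁·(E₁/E₂)².
n₂ = 435 × (35.1/70.2)² = 435 × 0.25 = 108.75
Round up: n₂ = 109.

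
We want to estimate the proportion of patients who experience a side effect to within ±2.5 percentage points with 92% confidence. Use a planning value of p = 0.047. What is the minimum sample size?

For a proportion with margin E = 0.025 at 92% confidence, z = 1.751.
n = p̂(1−p̂)(z/E)² = 0.047 × 0.953 × (1.751/0.025)² = 219.73
Round up: n = 220.

n = 220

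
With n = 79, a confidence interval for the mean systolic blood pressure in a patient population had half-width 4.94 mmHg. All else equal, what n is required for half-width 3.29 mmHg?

Margin of error scales as 1/√n, so n₂ = n₁·(E₁/E₂)².
n₂ = 79 × (4.94/3.29)² = 79 × 2.255 = 178.14
Round up: n₂ = 179.

179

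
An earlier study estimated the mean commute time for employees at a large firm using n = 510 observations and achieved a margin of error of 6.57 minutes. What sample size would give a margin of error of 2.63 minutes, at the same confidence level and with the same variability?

3183

Margin of error scales as 1/√n, so n₂ = n₁·(E₁/E₂)².
n₂ = 510 × (6.57/2.63)² = 510 × 6.24 = 3182.40
Round up: n₂ = 3183.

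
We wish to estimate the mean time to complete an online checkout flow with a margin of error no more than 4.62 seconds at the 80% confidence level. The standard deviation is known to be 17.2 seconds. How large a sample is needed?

For a mean, the margin of error is E = z·σ/√n, so n = (zσ/E)².
At 80% confidence, z = 1.282.
n = (1.282 × 17.2 / 4.62)² = 22.78
Round up: n = 23.

n = 23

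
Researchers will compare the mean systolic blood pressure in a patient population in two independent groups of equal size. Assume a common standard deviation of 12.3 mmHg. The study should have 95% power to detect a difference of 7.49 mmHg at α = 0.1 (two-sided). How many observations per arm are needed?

59 per group

For two equal groups, n per group = 2·((z_{α/2} + z_β)·σ/δ)².
z_{α/2} = 1.645; z_β = 1.645 (power 95%).
n = 2 × (3.290 × 12.3 / 7.49)² = 2 × 29.19 = 58.38
Round up: n = 59 per group.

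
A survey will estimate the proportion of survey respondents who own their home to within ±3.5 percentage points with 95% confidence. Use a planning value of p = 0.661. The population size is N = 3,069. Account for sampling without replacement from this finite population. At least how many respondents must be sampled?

For a proportion with margin E = 0.035 at 95% confidence, z = 1.960.
n = p̂(1−p̂)(z/E)² = 0.661 × 0.339 × (1.960/0.035)² = 702.71 — call this n₀.
Finite-population correction with N = 3,069: n = n₀ / (1 + (n₀−1)/N) = 702.71 / 1.229 = 571.77
Round up: n = 572.

572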